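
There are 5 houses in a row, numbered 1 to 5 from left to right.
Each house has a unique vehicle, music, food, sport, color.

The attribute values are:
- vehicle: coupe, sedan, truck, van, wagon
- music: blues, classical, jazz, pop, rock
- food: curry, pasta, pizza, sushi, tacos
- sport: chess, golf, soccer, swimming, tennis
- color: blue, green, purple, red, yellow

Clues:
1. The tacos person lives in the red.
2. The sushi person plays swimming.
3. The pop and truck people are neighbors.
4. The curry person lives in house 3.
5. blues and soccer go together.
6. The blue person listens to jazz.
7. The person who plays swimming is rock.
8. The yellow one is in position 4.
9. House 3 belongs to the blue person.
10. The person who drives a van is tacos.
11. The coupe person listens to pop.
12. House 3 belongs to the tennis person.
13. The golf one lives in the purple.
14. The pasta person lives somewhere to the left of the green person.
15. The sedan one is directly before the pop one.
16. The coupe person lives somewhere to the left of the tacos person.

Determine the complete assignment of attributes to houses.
Solution:

House | Vehicle | Music | Food | Sport | Color
----------------------------------------------
  1   | sedan | classical | pasta | golf | purple
  2   | coupe | pop | pizza | chess | green
  3   | truck | jazz | curry | tennis | blue
  4   | wagon | rock | sushi | swimming | yellow
  5   | van | blues | tacos | soccer | red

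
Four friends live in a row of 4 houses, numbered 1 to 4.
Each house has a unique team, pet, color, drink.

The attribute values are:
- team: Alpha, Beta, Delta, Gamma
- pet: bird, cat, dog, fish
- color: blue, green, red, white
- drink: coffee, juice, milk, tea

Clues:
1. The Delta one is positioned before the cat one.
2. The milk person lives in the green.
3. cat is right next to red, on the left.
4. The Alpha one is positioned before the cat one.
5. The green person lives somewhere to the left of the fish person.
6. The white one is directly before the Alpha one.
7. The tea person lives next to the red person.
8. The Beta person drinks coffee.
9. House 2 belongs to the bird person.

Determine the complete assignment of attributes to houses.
Solution:

House | Team | Pet | Color | Drink
----------------------------------
  1   | Delta | dog | white | juice
  2   | Alpha | bird | green | milk
  3   | Gamma | cat | blue | tea
  4   | Beta | fish | red | coffee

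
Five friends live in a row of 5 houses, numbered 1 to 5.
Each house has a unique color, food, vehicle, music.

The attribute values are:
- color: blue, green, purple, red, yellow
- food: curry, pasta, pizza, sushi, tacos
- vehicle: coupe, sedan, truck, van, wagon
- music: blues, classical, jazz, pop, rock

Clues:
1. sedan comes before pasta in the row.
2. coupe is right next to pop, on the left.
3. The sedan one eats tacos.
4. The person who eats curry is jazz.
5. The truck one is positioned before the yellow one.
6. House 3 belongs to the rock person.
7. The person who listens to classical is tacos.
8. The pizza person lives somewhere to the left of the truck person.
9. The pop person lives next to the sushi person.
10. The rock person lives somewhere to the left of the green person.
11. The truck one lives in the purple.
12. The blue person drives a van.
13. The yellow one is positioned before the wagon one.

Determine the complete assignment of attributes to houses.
Solution:

House | Color | Food | Vehicle | Music
--------------------------------------
  1   | red | curry | coupe | jazz
  2   | blue | pizza | van | pop
  3   | purple | sushi | truck | rock
  4   | yellow | tacos | sedan | classical
  5   | green | pasta | wagon | blues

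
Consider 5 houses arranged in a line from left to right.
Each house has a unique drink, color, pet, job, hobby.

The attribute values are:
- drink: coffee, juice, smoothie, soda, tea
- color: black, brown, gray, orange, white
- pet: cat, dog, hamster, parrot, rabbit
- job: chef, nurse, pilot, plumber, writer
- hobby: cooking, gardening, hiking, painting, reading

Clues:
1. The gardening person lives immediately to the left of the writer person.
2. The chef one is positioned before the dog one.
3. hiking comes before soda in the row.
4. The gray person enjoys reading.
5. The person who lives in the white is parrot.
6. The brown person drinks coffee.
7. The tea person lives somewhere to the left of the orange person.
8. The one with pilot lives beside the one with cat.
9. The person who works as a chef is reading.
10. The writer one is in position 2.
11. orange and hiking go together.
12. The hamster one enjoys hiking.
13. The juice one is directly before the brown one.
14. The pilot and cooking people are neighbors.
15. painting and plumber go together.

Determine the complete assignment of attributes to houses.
Solution:

House | Drink | Color | Pet | Job | Hobby
-----------------------------------------
  1   | juice | white | parrot | pilot | gardening
  2   | coffee | brown | cat | writer | cooking
  3   | tea | gray | rabbit | chef | reading
  4   | smoothie | orange | hamster | nurse | hiking
  5   | soda | black | dog | plumber | painting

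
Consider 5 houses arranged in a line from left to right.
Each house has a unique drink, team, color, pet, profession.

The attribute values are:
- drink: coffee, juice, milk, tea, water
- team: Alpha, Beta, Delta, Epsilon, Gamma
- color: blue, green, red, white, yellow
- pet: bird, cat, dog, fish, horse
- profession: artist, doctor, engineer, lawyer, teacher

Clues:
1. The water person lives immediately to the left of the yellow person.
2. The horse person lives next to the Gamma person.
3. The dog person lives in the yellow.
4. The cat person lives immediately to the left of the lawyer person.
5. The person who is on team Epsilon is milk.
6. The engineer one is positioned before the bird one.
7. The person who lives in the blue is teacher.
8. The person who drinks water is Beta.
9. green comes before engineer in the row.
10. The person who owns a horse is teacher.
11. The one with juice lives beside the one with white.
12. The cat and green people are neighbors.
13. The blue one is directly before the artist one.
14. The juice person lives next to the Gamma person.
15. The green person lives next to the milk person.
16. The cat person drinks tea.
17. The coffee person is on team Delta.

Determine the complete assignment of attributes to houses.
Solution:

House | Drink | Team | Color | Pet | Profession
-----------------------------------------------
  1   | juice | Alpha | blue | horse | teacher
  2   | tea | Gamma | white | cat | artist
  3   | water | Beta | green | fish | lawyer
  4   | milk | Epsilon | yellow | dog | engineer
  5   | coffee | Delta | red | bird | doctor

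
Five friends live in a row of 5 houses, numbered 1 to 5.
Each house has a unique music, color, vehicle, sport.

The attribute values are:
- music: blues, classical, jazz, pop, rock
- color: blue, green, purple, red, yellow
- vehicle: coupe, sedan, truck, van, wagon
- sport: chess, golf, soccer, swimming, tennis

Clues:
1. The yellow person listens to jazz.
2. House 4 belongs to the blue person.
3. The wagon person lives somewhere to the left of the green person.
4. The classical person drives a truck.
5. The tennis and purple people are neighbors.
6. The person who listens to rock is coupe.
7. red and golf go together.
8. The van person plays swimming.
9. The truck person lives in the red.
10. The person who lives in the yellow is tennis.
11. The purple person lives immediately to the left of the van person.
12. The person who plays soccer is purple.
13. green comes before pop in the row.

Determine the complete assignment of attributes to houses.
Solution:

House | Music | Color | Vehicle | Sport
---------------------------------------
  1   | jazz | yellow | wagon | tennis
  2   | rock | purple | coupe | soccer
  3   | blues | green | van | swimming
  4   | pop | blue | sedan | chess
  5   | classical | red | truck | golf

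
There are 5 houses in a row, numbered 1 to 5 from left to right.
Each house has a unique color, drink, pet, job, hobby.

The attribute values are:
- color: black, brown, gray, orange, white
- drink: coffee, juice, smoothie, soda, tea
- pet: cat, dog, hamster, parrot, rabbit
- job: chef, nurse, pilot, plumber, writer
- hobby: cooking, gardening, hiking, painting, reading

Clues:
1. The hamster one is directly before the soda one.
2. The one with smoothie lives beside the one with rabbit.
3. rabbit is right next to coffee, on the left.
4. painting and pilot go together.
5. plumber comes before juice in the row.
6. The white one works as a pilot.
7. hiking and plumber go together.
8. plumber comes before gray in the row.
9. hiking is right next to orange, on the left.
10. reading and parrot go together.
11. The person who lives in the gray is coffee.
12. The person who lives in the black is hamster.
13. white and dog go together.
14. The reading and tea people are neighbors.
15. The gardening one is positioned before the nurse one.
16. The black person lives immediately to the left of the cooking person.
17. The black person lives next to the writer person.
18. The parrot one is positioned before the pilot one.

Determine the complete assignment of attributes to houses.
Solution:

House | Color | Drink | Pet | Job | Hobby
-----------------------------------------
  1   | black | smoothie | hamster | plumber | hiking
  2   | orange | soda | rabbit | writer | cooking
  3   | gray | coffee | cat | chef | gardening
  4   | brown | juice | parrot | nurse | reading
  5   | white | tea | dog | pilot | painting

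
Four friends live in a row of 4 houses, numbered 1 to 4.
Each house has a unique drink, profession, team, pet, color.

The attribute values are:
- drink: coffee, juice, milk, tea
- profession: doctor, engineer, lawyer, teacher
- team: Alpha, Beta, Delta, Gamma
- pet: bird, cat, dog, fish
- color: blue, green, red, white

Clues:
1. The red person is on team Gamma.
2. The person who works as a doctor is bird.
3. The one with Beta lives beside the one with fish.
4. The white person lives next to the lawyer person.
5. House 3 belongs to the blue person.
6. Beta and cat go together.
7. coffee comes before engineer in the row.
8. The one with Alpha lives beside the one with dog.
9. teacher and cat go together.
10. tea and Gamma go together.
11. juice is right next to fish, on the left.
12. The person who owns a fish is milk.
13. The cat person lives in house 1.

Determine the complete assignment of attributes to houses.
Solution:

House | Drink | Profession | Team | Pet | Color
-----------------------------------------------
  1   | juice | teacher | Beta | cat | white
  2   | milk | lawyer | Delta | fish | green
  3   | coffee | doctor | Alpha | bird | blue
  4   | tea | engineer | Gamma | dog | red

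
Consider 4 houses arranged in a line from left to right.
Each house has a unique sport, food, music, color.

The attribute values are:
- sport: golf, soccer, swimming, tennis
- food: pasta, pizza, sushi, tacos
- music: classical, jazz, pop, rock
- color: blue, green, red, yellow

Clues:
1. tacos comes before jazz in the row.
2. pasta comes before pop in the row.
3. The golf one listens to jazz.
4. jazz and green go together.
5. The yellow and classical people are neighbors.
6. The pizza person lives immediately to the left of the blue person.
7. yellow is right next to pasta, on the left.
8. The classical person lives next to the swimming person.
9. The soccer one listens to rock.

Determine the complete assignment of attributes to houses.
Solution:

House | Sport | Food | Music | Color
------------------------------------
  1   | soccer | pizza | rock | yellow
  2   | tennis | pasta | classical | blue
  3   | swimming | tacos | pop | red
  4   | golf | sushi | jazz | green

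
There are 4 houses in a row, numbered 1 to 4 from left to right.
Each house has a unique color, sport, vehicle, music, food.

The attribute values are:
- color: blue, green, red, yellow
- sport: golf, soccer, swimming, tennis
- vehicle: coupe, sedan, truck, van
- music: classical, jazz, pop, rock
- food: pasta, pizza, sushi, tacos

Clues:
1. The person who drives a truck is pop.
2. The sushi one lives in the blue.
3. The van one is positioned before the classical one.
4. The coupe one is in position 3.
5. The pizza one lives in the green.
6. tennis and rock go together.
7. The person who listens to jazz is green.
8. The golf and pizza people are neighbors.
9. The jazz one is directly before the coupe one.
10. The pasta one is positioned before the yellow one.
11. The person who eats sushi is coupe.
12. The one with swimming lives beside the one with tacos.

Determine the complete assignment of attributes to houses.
Solution:

House | Color | Sport | Vehicle | Music | Food
----------------------------------------------
  1   | red | golf | truck | pop | pasta
  2   | green | soccer | van | jazz | pizza
  3   | blue | swimming | coupe | classical | sushi
  4   | yellow | tennis | sedan | rock | tacos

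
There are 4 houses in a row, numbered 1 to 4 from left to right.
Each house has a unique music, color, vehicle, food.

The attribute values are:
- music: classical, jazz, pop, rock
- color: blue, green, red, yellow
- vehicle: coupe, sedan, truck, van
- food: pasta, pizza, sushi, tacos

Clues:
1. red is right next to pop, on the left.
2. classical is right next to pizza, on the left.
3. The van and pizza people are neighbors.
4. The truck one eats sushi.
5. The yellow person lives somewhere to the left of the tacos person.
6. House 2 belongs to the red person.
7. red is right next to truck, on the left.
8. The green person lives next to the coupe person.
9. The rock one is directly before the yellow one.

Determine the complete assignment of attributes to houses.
Solution:

House | Music | Color | Vehicle | Food
--------------------------------------
  1   | classical | green | van | pasta
  2   | rock | red | coupe | pizza
  3   | pop | yellow | truck | sushi
  4   | jazz | blue | sedan | tacos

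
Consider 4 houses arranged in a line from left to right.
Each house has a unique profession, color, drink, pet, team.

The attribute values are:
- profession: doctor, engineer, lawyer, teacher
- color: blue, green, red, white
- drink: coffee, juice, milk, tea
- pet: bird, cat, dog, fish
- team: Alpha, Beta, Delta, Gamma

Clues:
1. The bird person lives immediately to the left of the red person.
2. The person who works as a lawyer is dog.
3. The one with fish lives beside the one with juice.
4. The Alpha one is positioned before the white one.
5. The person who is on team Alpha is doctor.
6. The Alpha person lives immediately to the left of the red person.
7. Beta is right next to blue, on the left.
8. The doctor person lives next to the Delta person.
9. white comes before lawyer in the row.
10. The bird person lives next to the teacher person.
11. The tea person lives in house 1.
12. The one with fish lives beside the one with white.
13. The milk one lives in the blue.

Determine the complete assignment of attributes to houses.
Solution:

House | Profession | Color | Drink | Pet | Team
-----------------------------------------------
  1   | doctor | green | tea | bird | Alpha
  2   | teacher | red | coffee | fish | Delta
  3   | engineer | white | juice | cat | Beta
  4   | lawyer | blue | milk | dog | Gamma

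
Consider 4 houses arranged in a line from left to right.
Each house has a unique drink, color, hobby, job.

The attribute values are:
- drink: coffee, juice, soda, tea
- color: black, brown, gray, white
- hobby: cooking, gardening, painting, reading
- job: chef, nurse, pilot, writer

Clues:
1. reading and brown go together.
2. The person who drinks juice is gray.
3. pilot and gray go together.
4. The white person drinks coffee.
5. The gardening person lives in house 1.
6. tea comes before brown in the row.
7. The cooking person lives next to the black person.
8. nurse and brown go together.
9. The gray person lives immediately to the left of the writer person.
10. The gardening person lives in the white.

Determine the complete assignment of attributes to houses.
Solution:

House | Drink | Color | Hobby | Job
-----------------------------------
  1   | coffee | white | gardening | chef
  2   | juice | gray | cooking | pilot
  3   | tea | black | painting | writer
  4   | soda | brown | reading | nurse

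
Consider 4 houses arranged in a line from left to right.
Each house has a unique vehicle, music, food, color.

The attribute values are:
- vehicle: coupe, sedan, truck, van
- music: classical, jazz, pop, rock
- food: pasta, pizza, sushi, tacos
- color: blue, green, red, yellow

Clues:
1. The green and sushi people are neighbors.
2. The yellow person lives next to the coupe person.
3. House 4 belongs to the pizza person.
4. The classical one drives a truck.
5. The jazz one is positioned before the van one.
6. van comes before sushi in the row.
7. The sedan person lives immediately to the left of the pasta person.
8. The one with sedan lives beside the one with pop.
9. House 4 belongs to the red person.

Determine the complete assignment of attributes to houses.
Solution:

House | Vehicle | Music | Food | Color
--------------------------------------
  1   | sedan | jazz | tacos | blue
  2   | van | pop | pasta | green
  3   | truck | classical | sushi | yellow
  4   | coupe | rock | pizza | red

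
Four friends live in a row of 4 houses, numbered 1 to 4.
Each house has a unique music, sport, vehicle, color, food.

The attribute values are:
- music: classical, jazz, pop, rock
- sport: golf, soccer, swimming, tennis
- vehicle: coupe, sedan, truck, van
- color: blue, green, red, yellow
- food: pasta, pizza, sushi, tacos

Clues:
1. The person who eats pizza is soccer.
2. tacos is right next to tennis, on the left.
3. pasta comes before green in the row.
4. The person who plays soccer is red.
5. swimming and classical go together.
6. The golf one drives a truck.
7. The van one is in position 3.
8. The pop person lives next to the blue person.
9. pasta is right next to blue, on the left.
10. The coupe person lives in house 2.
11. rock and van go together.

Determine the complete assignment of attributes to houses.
Solution:

House | Music | Sport | Vehicle | Color | Food
----------------------------------------------
  1   | pop | golf | truck | yellow | pasta
  2   | classical | swimming | coupe | blue | tacos
  3   | rock | tennis | van | green | sushi
  4   | jazz | soccer | sedan | red | pizza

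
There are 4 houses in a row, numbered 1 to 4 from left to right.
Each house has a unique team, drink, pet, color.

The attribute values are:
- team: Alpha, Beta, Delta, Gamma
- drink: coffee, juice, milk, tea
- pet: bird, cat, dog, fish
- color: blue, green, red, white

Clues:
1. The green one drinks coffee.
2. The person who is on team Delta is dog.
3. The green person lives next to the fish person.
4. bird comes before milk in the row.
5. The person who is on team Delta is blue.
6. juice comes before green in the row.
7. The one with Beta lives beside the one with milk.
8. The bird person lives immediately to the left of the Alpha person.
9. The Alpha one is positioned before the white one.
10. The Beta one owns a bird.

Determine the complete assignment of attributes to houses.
Solution:

House | Team | Drink | Pet | Color
----------------------------------
  1   | Delta | juice | dog | blue
  2   | Beta | coffee | bird | green
  3   | Alpha | milk | fish | red
  4   | Gamma | tea | cat | white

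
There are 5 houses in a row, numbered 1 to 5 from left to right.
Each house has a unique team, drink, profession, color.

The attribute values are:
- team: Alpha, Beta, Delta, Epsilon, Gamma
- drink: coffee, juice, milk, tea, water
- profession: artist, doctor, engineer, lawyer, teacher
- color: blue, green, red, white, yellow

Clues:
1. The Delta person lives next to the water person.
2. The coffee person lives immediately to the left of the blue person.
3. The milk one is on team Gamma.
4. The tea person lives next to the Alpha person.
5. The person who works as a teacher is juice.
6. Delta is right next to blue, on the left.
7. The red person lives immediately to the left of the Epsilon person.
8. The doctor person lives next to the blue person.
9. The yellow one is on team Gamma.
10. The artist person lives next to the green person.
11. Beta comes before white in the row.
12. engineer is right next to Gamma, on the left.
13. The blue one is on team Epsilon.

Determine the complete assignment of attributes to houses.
Solution:

House | Team | Drink | Profession | Color
-----------------------------------------
  1   | Delta | coffee | doctor | red
  2   | Epsilon | water | engineer | blue
  3   | Gamma | milk | artist | yellow
  4   | Beta | tea | lawyer | green
  5   | Alpha | juice | teacher | white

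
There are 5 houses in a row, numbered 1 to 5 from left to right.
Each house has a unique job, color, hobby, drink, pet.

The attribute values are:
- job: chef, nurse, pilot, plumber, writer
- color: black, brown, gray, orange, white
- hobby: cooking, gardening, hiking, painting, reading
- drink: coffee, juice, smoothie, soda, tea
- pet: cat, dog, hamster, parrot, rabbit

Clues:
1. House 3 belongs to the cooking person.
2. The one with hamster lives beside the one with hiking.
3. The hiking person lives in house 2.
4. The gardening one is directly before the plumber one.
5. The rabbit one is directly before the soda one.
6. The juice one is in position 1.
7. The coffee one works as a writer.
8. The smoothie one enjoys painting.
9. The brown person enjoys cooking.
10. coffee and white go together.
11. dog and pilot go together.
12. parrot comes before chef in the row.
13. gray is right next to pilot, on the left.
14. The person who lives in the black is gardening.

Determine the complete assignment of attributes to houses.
Solution:

House | Job | Color | Hobby | Drink | Pet
-----------------------------------------
  1   | nurse | black | gardening | juice | hamster
  2   | plumber | gray | hiking | tea | rabbit
  3   | pilot | brown | cooking | soda | dog
  4   | writer | white | reading | coffee | parrot
  5   | chef | orange | painting | smoothie | cat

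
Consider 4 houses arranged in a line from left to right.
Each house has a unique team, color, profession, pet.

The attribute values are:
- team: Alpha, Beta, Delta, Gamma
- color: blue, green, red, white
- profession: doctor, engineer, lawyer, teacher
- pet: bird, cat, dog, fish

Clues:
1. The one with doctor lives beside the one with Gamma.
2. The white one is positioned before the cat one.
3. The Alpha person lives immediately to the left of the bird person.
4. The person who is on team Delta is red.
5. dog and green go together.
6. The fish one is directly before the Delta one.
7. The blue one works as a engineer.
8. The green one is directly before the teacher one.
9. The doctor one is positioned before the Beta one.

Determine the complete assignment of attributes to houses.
Solution:

House | Team | Color | Profession | Pet
---------------------------------------
  1   | Alpha | green | doctor | dog
  2   | Gamma | white | teacher | bird
  3   | Beta | blue | engineer | fish
  4   | Delta | red | lawyer | cat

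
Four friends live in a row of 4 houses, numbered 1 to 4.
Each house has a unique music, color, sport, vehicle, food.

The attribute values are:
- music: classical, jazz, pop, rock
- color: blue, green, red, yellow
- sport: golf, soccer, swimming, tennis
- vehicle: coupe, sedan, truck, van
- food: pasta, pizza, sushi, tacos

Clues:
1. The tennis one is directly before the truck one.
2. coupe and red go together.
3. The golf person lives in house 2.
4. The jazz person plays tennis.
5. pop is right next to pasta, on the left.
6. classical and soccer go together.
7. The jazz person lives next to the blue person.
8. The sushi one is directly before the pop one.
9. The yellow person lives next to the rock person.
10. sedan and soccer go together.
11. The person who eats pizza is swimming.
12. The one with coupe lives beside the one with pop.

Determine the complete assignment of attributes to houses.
Solution:

House | Music | Color | Sport | Vehicle | Food
----------------------------------------------
  1   | jazz | red | tennis | coupe | sushi
  2   | pop | blue | golf | truck | tacos
  3   | classical | yellow | soccer | sedan | pasta
  4   | rock | green | swimming | van | pizza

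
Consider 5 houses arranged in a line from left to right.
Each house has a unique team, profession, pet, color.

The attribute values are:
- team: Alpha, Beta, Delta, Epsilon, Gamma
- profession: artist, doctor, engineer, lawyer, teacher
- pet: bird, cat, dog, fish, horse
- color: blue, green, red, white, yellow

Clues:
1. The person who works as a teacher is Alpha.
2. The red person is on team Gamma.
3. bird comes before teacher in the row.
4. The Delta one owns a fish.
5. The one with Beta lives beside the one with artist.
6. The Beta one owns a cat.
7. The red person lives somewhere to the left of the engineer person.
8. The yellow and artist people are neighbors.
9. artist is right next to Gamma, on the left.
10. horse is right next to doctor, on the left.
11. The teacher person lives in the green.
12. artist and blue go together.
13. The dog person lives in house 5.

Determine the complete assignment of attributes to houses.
Solution:

House | Team | Profession | Pet | Color
---------------------------------------
  1   | Beta | lawyer | cat | yellow
  2   | Epsilon | artist | horse | blue
  3   | Gamma | doctor | bird | red
  4   | Delta | engineer | fish | white
  5   | Alpha | teacher | dog | green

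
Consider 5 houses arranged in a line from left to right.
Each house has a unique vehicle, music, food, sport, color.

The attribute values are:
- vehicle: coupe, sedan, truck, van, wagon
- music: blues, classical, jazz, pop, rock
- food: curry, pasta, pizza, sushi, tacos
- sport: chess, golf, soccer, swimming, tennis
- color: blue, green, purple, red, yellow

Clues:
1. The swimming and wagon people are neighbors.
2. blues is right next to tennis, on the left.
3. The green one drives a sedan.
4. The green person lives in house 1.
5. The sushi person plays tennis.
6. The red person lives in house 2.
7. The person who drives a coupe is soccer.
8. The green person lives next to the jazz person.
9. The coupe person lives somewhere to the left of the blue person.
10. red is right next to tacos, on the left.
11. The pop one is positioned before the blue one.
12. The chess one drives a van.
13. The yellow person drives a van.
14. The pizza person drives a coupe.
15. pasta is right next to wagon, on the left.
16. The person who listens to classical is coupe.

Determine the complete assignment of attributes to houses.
Solution:

House | Vehicle | Music | Food | Sport | Color
----------------------------------------------
  1   | sedan | blues | pasta | swimming | green
  2   | wagon | jazz | sushi | tennis | red
  3   | van | pop | tacos | chess | yellow
  4   | coupe | classical | pizza | soccer | purple
  5   | truck | rock | curry | golf | blue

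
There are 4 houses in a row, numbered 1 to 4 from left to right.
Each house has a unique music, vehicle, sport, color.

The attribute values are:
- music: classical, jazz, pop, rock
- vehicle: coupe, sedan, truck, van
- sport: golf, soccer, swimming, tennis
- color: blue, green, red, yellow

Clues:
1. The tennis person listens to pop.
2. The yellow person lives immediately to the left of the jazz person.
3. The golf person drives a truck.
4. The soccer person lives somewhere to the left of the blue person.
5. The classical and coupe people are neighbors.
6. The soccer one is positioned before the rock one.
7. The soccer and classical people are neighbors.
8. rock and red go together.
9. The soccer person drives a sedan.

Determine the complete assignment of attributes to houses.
Solution:

House | Music | Vehicle | Sport | Color
---------------------------------------
  1   | pop | van | tennis | yellow
  2   | jazz | sedan | soccer | green
  3   | classical | truck | golf | blue
  4   | rock | coupe | swimming | red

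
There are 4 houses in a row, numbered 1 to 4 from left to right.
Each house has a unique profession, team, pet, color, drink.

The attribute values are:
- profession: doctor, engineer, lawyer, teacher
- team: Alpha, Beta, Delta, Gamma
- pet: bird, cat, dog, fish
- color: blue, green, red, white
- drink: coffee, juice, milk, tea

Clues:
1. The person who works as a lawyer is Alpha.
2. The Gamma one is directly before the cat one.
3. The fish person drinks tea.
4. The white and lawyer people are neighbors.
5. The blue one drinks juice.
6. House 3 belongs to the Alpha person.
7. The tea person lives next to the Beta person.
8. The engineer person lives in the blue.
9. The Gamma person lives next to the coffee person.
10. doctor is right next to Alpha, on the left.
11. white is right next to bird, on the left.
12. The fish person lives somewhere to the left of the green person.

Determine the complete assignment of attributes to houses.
Solution:

House | Profession | Team | Pet | Color | Drink
-----------------------------------------------
  1   | teacher | Gamma | fish | red | tea
  2   | doctor | Beta | cat | white | coffee
  3   | lawyer | Alpha | bird | green | milk
  4   | engineer | Delta | dog | blue | juice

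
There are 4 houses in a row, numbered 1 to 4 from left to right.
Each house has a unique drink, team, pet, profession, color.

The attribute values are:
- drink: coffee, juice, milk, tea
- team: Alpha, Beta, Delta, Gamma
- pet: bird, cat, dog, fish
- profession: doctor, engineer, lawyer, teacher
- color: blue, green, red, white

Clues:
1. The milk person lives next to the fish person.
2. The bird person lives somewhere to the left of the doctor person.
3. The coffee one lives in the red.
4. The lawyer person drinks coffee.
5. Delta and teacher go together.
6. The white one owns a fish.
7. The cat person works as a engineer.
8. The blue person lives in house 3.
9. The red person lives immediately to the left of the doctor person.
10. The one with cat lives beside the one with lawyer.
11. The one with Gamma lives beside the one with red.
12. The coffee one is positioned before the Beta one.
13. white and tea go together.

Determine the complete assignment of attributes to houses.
Solution:

House | Drink | Team | Pet | Profession | Color
-----------------------------------------------
  1   | juice | Gamma | cat | engineer | green
  2   | coffee | Alpha | bird | lawyer | red
  3   | milk | Beta | dog | doctor | blue
  4   | tea | Delta | fish | teacher | white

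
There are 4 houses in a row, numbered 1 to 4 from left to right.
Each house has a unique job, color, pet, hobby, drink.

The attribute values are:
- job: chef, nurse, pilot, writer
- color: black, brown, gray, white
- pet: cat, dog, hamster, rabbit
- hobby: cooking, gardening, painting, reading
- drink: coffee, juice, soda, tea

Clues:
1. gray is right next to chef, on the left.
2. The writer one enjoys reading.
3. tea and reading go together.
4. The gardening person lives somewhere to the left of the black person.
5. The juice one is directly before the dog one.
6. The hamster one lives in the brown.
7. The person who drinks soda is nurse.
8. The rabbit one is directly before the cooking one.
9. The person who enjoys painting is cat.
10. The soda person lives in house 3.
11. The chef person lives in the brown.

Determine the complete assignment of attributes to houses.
Solution:

House | Job | Color | Pet | Hobby | Drink
-----------------------------------------
  1   | writer | gray | rabbit | reading | tea
  2   | chef | brown | hamster | cooking | juice
  3   | nurse | white | dog | gardening | soda
  4   | pilot | black | cat | painting | coffee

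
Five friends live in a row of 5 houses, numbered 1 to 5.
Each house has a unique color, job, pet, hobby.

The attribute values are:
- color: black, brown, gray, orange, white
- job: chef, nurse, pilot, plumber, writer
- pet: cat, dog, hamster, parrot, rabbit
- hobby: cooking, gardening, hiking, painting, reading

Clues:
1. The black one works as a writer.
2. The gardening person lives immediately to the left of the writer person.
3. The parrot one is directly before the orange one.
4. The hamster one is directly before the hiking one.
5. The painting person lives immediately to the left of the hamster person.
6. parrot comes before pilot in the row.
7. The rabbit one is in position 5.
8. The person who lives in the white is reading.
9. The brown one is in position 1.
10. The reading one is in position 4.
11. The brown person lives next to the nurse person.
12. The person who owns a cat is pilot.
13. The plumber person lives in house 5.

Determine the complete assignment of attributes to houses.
Solution:

House | Color | Job | Pet | Hobby
---------------------------------
  1   | brown | chef | parrot | painting
  2   | orange | nurse | hamster | gardening
  3   | black | writer | dog | hiking
  4   | white | pilot | cat | reading
  5   | gray | plumber | rabbit | cooking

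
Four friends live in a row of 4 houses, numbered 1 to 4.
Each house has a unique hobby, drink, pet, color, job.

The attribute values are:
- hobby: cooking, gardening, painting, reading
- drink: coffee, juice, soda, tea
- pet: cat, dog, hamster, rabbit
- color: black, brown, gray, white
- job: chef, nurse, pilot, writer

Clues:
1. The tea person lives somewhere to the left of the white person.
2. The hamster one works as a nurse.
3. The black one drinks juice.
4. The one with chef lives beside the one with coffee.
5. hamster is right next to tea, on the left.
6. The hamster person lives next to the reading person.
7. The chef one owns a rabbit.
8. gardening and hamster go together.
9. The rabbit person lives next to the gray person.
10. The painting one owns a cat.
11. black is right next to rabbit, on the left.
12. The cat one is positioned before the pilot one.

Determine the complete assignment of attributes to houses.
Solution:

House | Hobby | Drink | Pet | Color | Job
-----------------------------------------
  1   | gardening | juice | hamster | black | nurse
  2   | reading | tea | rabbit | brown | chef
  3   | painting | coffee | cat | gray | writer
  4   | cooking | soda | dog | white | pilot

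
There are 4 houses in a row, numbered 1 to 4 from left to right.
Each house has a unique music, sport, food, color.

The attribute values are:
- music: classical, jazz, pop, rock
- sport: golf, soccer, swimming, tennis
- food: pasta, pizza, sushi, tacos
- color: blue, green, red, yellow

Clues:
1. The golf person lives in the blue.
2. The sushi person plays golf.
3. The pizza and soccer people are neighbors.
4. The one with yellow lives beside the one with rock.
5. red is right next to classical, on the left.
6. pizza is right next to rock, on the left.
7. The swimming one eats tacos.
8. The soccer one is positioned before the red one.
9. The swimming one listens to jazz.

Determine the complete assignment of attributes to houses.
Solution:

House | Music | Sport | Food | Color
------------------------------------
  1   | pop | tennis | pizza | yellow
  2   | rock | soccer | pasta | green
  3   | jazz | swimming | tacos | red
  4   | classical | golf | sushi | blue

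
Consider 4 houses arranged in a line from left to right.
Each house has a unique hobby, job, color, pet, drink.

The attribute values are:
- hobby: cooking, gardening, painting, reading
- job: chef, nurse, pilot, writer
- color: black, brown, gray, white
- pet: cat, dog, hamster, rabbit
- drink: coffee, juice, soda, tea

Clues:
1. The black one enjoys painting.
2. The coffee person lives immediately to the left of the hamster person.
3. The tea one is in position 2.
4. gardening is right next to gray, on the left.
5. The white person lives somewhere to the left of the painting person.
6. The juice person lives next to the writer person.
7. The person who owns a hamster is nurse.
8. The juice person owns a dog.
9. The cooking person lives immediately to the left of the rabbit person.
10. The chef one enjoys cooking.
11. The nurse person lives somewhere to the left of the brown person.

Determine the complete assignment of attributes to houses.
Solution:

House | Hobby | Job | Color | Pet | Drink
-----------------------------------------
  1   | gardening | pilot | white | cat | coffee
  2   | reading | nurse | gray | hamster | tea
  3   | cooking | chef | brown | dog | juice
  4   | painting | writer | black | rabbit | soda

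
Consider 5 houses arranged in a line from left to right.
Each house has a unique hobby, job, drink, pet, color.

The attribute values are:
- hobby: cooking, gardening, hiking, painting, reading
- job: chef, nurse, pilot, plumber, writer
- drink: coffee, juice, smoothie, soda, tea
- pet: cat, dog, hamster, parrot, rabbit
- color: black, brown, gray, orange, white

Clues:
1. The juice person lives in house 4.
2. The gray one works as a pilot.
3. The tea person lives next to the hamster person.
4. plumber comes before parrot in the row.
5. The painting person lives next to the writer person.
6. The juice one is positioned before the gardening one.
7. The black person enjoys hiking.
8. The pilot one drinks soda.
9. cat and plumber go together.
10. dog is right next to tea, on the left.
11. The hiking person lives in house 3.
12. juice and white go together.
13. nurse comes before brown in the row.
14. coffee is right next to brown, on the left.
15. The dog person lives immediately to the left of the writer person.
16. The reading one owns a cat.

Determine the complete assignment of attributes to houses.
Solution:

House | Hobby | Job | Drink | Pet | Color
-----------------------------------------
  1   | painting | nurse | coffee | dog | orange
  2   | cooking | writer | tea | rabbit | brown
  3   | hiking | chef | smoothie | hamster | black
  4   | reading | plumber | juice | cat | white
  5   | gardening | pilot | soda | parrot | gray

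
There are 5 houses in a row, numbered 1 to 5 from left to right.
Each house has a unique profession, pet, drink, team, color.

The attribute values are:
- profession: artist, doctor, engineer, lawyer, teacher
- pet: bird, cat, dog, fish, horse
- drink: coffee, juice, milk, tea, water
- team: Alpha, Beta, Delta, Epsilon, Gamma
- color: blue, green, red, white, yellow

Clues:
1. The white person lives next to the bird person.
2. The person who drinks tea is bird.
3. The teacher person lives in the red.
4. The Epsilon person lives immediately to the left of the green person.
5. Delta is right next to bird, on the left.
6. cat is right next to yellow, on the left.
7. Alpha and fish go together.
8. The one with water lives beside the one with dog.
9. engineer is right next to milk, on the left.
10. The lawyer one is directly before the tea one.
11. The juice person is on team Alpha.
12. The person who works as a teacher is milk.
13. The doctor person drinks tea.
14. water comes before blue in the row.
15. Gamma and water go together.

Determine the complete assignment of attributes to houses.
Solution:

House | Profession | Pet | Drink | Team | Color
-----------------------------------------------
  1   | lawyer | cat | coffee | Delta | white
  2   | doctor | bird | tea | Epsilon | yellow
  3   | engineer | horse | water | Gamma | green
  4   | teacher | dog | milk | Beta | red
  5   | artist | fish | juice | Alpha | blue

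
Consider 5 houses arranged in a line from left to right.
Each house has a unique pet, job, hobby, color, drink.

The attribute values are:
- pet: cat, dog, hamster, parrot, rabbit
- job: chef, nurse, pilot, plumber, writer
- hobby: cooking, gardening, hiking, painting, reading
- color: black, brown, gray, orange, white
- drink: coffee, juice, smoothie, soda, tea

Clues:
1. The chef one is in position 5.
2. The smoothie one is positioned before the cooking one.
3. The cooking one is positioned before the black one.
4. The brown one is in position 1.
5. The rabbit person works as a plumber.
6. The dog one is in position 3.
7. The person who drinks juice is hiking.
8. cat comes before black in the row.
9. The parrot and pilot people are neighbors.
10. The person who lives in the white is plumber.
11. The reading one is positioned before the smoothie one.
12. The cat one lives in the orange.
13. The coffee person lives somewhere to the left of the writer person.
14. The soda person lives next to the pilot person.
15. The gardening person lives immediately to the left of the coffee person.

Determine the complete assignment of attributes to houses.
Solution:

House | Pet | Job | Hobby | Color | Drink
-----------------------------------------
  1   | parrot | nurse | gardening | brown | soda
  2   | cat | pilot | reading | orange | coffee
  3   | dog | writer | painting | gray | smoothie
  4   | rabbit | plumber | cooking | white | tea
  5   | hamster | chef | hiking | black | juice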